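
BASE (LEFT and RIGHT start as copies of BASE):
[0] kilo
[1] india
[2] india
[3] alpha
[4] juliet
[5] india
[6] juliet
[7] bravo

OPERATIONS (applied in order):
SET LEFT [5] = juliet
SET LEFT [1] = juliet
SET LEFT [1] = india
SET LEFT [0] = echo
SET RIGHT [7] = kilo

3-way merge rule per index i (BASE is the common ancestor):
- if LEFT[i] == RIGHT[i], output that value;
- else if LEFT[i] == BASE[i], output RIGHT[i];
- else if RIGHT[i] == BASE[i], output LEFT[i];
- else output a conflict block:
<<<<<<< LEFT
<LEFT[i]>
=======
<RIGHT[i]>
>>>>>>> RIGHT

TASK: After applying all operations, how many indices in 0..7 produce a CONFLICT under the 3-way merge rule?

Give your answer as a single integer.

Answer: 0

Derivation:
Final LEFT:  [echo, india, india, alpha, juliet, juliet, juliet, bravo]
Final RIGHT: [kilo, india, india, alpha, juliet, india, juliet, kilo]
i=0: L=echo, R=kilo=BASE -> take LEFT -> echo
i=1: L=india R=india -> agree -> india
i=2: L=india R=india -> agree -> india
i=3: L=alpha R=alpha -> agree -> alpha
i=4: L=juliet R=juliet -> agree -> juliet
i=5: L=juliet, R=india=BASE -> take LEFT -> juliet
i=6: L=juliet R=juliet -> agree -> juliet
i=7: L=bravo=BASE, R=kilo -> take RIGHT -> kilo
Conflict count: 0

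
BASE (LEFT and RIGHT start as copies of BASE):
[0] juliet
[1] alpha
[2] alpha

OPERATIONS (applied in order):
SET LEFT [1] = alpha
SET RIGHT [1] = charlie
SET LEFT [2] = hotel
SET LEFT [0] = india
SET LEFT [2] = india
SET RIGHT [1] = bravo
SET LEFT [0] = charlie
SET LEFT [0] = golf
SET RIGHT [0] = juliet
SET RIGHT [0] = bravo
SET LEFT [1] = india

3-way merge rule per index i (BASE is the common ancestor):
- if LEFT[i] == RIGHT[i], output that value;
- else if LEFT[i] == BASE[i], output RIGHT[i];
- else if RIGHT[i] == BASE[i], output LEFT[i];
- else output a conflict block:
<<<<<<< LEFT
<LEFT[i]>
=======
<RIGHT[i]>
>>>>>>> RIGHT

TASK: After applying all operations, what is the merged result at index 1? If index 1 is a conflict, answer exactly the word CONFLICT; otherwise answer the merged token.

Final LEFT:  [golf, india, india]
Final RIGHT: [bravo, bravo, alpha]
i=0: BASE=juliet L=golf R=bravo all differ -> CONFLICT
i=1: BASE=alpha L=india R=bravo all differ -> CONFLICT
i=2: L=india, R=alpha=BASE -> take LEFT -> india
Index 1 -> CONFLICT

Answer: CONFLICT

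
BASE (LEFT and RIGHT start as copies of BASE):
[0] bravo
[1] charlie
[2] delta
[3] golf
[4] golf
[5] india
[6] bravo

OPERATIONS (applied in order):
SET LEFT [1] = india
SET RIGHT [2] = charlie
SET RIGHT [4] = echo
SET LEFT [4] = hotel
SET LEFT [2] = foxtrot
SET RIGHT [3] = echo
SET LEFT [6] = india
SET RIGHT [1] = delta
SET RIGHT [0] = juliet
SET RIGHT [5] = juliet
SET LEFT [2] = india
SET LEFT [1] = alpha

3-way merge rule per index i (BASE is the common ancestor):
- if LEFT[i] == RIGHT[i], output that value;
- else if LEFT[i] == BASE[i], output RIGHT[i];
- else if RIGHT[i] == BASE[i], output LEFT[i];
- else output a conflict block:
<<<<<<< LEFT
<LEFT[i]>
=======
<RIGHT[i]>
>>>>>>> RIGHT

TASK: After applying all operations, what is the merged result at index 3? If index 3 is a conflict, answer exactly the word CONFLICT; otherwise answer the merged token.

Answer: echo

Derivation:
Final LEFT:  [bravo, alpha, india, golf, hotel, india, india]
Final RIGHT: [juliet, delta, charlie, echo, echo, juliet, bravo]
i=0: L=bravo=BASE, R=juliet -> take RIGHT -> juliet
i=1: BASE=charlie L=alpha R=delta all differ -> CONFLICT
i=2: BASE=delta L=india R=charlie all differ -> CONFLICT
i=3: L=golf=BASE, R=echo -> take RIGHT -> echo
i=4: BASE=golf L=hotel R=echo all differ -> CONFLICT
i=5: L=india=BASE, R=juliet -> take RIGHT -> juliet
i=6: L=india, R=bravo=BASE -> take LEFT -> india
Index 3 -> echo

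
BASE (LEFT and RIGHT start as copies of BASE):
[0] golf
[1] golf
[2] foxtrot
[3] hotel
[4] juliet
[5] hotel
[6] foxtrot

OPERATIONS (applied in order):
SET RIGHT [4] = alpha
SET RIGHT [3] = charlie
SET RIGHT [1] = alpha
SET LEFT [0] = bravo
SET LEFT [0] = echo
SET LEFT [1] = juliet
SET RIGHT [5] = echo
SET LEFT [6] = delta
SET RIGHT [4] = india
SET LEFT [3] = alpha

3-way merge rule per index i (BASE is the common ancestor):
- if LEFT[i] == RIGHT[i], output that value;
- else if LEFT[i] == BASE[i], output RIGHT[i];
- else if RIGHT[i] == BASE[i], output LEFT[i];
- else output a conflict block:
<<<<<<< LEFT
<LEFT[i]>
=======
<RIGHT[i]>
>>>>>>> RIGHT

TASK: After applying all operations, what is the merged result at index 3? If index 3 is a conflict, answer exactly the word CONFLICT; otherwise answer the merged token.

Answer: CONFLICT

Derivation:
Final LEFT:  [echo, juliet, foxtrot, alpha, juliet, hotel, delta]
Final RIGHT: [golf, alpha, foxtrot, charlie, india, echo, foxtrot]
i=0: L=echo, R=golf=BASE -> take LEFT -> echo
i=1: BASE=golf L=juliet R=alpha all differ -> CONFLICT
i=2: L=foxtrot R=foxtrot -> agree -> foxtrot
i=3: BASE=hotel L=alpha R=charlie all differ -> CONFLICT
i=4: L=juliet=BASE, R=india -> take RIGHT -> india
i=5: L=hotel=BASE, R=echo -> take RIGHT -> echo
i=6: L=delta, R=foxtrot=BASE -> take LEFT -> delta
Index 3 -> CONFLICT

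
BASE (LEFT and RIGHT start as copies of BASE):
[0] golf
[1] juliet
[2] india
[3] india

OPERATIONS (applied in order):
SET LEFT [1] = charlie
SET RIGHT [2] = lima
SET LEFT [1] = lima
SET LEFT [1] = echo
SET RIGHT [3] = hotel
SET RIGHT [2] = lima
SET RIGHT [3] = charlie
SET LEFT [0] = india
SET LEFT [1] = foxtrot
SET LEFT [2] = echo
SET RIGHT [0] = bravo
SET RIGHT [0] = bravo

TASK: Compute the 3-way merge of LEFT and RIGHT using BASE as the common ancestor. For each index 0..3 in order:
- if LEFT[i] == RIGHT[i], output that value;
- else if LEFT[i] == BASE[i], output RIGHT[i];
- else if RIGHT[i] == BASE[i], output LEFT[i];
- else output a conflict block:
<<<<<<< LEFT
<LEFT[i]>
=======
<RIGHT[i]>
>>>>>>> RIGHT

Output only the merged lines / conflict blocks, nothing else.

Answer: <<<<<<< LEFT
india
=======
bravo
>>>>>>> RIGHT
foxtrot
<<<<<<< LEFT
echo
=======
lima
>>>>>>> RIGHT
charlie

Derivation:
Final LEFT:  [india, foxtrot, echo, india]
Final RIGHT: [bravo, juliet, lima, charlie]
i=0: BASE=golf L=india R=bravo all differ -> CONFLICT
i=1: L=foxtrot, R=juliet=BASE -> take LEFT -> foxtrot
i=2: BASE=india L=echo R=lima all differ -> CONFLICT
i=3: L=india=BASE, R=charlie -> take RIGHT -> charlie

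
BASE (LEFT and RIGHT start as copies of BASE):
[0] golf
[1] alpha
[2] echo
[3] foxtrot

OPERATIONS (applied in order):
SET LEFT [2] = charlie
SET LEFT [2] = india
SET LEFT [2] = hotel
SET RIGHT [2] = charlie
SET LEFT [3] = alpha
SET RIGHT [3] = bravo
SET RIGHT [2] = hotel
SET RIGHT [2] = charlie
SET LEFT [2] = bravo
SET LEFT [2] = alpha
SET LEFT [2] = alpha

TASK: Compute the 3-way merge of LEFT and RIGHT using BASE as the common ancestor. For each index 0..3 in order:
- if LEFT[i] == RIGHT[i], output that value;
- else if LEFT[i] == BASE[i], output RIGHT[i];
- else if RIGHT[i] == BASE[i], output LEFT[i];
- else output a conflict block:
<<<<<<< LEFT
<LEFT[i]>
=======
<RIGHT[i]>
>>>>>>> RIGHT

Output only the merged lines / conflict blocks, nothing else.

Final LEFT:  [golf, alpha, alpha, alpha]
Final RIGHT: [golf, alpha, charlie, bravo]
i=0: L=golf R=golf -> agree -> golf
i=1: L=alpha R=alpha -> agree -> alpha
i=2: BASE=echo L=alpha R=charlie all differ -> CONFLICT
i=3: BASE=foxtrot L=alpha R=bravo all differ -> CONFLICT

Answer: golf
alpha
<<<<<<< LEFT
alpha
=======
charlie
>>>>>>> RIGHT
<<<<<<< LEFT
alpha
=======
bravo
>>>>>>> RIGHT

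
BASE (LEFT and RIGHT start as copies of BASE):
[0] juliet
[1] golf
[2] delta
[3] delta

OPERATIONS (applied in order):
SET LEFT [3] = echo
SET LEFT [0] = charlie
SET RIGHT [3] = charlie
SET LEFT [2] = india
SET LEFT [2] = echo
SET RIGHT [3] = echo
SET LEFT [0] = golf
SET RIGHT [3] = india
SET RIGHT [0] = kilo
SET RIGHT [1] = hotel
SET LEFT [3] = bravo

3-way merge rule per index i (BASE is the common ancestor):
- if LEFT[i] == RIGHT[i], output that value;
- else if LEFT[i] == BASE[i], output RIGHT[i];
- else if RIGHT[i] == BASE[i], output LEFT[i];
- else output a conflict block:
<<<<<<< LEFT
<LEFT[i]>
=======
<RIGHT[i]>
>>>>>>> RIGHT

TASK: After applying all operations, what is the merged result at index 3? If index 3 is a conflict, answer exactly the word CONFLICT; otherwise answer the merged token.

Final LEFT:  [golf, golf, echo, bravo]
Final RIGHT: [kilo, hotel, delta, india]
i=0: BASE=juliet L=golf R=kilo all differ -> CONFLICT
i=1: L=golf=BASE, R=hotel -> take RIGHT -> hotel
i=2: L=echo, R=delta=BASE -> take LEFT -> echo
i=3: BASE=delta L=bravo R=india all differ -> CONFLICT
Index 3 -> CONFLICT

Answer: CONFLICT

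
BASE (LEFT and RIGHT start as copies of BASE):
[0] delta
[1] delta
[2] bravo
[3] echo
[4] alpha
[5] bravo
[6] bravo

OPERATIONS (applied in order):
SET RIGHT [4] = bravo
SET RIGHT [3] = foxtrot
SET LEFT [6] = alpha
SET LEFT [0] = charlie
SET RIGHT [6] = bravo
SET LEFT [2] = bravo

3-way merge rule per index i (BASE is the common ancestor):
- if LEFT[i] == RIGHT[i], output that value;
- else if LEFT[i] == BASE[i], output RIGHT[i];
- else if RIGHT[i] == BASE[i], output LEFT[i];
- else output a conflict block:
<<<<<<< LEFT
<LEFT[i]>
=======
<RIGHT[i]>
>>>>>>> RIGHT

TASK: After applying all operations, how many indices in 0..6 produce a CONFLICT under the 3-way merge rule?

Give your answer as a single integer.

Answer: 0

Derivation:
Final LEFT:  [charlie, delta, bravo, echo, alpha, bravo, alpha]
Final RIGHT: [delta, delta, bravo, foxtrot, bravo, bravo, bravo]
i=0: L=charlie, R=delta=BASE -> take LEFT -> charlie
i=1: L=delta R=delta -> agree -> delta
i=2: L=bravo R=bravo -> agree -> bravo
i=3: L=echo=BASE, R=foxtrot -> take RIGHT -> foxtrot
i=4: L=alpha=BASE, R=bravo -> take RIGHT -> bravo
i=5: L=bravo R=bravo -> agree -> bravo
i=6: L=alpha, R=bravo=BASE -> take LEFT -> alpha
Conflict count: 0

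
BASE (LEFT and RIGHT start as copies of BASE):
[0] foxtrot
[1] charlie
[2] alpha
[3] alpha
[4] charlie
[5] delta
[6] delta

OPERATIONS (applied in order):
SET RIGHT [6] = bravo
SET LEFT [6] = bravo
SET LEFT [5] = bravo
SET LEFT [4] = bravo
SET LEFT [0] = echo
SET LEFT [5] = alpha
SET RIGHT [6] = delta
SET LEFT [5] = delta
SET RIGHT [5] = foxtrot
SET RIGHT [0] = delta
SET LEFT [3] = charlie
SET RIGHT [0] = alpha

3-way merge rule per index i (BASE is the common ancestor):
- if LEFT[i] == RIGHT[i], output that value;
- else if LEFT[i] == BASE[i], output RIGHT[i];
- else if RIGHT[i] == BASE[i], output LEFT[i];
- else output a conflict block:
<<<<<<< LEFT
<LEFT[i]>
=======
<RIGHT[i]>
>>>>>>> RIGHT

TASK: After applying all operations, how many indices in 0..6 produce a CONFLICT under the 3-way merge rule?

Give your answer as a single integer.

Final LEFT:  [echo, charlie, alpha, charlie, bravo, delta, bravo]
Final RIGHT: [alpha, charlie, alpha, alpha, charlie, foxtrot, delta]
i=0: BASE=foxtrot L=echo R=alpha all differ -> CONFLICT
i=1: L=charlie R=charlie -> agree -> charlie
i=2: L=alpha R=alpha -> agree -> alpha
i=3: L=charlie, R=alpha=BASE -> take LEFT -> charlie
i=4: L=bravo, R=charlie=BASE -> take LEFT -> bravo
i=5: L=delta=BASE, R=foxtrot -> take RIGHT -> foxtrot
i=6: L=bravo, R=delta=BASE -> take LEFT -> bravo
Conflict count: 1

Answer: 1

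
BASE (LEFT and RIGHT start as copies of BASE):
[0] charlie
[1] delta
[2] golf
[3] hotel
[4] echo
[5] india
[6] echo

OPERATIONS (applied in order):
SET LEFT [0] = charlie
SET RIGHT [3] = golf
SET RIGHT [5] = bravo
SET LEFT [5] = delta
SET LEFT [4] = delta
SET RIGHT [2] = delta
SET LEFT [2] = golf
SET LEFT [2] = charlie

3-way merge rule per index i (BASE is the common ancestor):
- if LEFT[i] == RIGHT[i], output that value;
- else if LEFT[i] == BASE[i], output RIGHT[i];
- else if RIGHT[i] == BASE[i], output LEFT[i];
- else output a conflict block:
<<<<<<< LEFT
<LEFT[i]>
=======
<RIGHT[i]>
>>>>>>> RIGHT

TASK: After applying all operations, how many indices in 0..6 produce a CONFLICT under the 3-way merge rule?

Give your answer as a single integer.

Answer: 2

Derivation:
Final LEFT:  [charlie, delta, charlie, hotel, delta, delta, echo]
Final RIGHT: [charlie, delta, delta, golf, echo, bravo, echo]
i=0: L=charlie R=charlie -> agree -> charlie
i=1: L=delta R=delta -> agree -> delta
i=2: BASE=golf L=charlie R=delta all differ -> CONFLICT
i=3: L=hotel=BASE, R=golf -> take RIGHT -> golf
i=4: L=delta, R=echo=BASE -> take LEFT -> delta
i=5: BASE=india L=delta R=bravo all differ -> CONFLICT
i=6: L=echo R=echo -> agree -> echo
Conflict count: 2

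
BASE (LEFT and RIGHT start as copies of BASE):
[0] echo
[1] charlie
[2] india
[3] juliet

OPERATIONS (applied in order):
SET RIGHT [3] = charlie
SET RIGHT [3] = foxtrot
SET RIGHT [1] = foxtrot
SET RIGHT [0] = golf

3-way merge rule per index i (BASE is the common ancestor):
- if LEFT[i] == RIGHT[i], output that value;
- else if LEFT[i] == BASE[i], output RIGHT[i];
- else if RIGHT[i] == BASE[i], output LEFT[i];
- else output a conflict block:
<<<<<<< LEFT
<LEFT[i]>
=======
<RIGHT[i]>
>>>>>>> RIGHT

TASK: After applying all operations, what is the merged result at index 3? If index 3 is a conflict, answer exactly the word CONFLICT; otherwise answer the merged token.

Final LEFT:  [echo, charlie, india, juliet]
Final RIGHT: [golf, foxtrot, india, foxtrot]
i=0: L=echo=BASE, R=golf -> take RIGHT -> golf
i=1: L=charlie=BASE, R=foxtrot -> take RIGHT -> foxtrot
i=2: L=india R=india -> agree -> india
i=3: L=juliet=BASE, R=foxtrot -> take RIGHT -> foxtrot
Index 3 -> foxtrot

Answer: foxtrot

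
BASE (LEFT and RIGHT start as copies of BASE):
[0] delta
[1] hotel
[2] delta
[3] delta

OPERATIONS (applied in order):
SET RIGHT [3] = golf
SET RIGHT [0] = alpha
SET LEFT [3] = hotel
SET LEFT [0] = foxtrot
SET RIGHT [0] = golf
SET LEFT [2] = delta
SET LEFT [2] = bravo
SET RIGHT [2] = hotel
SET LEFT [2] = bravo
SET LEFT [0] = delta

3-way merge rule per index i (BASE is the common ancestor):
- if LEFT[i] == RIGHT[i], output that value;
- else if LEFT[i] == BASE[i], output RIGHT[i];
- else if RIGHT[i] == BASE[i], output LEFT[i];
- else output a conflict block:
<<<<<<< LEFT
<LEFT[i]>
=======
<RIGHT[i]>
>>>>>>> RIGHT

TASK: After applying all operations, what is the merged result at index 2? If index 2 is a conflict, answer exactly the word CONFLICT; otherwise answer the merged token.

Answer: CONFLICT

Derivation:
Final LEFT:  [delta, hotel, bravo, hotel]
Final RIGHT: [golf, hotel, hotel, golf]
i=0: L=delta=BASE, R=golf -> take RIGHT -> golf
i=1: L=hotel R=hotel -> agree -> hotel
i=2: BASE=delta L=bravo R=hotel all differ -> CONFLICT
i=3: BASE=delta L=hotel R=golf all differ -> CONFLICT
Index 2 -> CONFLICT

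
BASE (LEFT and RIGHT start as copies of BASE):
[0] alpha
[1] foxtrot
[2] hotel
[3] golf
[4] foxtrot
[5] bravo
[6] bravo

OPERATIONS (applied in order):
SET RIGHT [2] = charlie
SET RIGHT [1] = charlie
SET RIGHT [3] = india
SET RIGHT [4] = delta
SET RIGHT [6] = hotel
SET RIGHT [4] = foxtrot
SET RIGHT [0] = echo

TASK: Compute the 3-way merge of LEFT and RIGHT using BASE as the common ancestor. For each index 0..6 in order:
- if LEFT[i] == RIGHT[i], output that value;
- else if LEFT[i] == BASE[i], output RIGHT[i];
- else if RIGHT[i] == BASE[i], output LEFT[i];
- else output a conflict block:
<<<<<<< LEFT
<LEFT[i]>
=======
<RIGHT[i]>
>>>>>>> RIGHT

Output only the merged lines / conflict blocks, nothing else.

Answer: echo
charlie
charlie
india
foxtrot
bravo
hotel

Derivation:
Final LEFT:  [alpha, foxtrot, hotel, golf, foxtrot, bravo, bravo]
Final RIGHT: [echo, charlie, charlie, india, foxtrot, bravo, hotel]
i=0: L=alpha=BASE, R=echo -> take RIGHT -> echo
i=1: L=foxtrot=BASE, R=charlie -> take RIGHT -> charlie
i=2: L=hotel=BASE, R=charlie -> take RIGHT -> charlie
i=3: L=golf=BASE, R=india -> take RIGHT -> india
i=4: L=foxtrot R=foxtrot -> agree -> foxtrot
i=5: L=bravo R=bravo -> agree -> bravo
i=6: L=bravo=BASE, R=hotel -> take RIGHT -> hotel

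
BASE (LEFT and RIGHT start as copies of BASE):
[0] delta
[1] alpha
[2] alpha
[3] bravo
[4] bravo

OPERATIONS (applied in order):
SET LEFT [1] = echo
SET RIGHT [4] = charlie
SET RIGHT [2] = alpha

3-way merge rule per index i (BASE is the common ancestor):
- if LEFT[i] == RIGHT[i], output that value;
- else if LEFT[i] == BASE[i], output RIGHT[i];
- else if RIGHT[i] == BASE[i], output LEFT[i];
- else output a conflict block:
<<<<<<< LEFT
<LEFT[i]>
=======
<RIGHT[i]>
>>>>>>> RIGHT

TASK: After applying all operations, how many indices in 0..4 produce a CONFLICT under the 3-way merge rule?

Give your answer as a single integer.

Answer: 0

Derivation:
Final LEFT:  [delta, echo, alpha, bravo, bravo]
Final RIGHT: [delta, alpha, alpha, bravo, charlie]
i=0: L=delta R=delta -> agree -> delta
i=1: L=echo, R=alpha=BASE -> take LEFT -> echo
i=2: L=alpha R=alpha -> agree -> alpha
i=3: L=bravo R=bravo -> agree -> bravo
i=4: L=bravo=BASE, R=charlie -> take RIGHT -> charlie
Conflict count: 0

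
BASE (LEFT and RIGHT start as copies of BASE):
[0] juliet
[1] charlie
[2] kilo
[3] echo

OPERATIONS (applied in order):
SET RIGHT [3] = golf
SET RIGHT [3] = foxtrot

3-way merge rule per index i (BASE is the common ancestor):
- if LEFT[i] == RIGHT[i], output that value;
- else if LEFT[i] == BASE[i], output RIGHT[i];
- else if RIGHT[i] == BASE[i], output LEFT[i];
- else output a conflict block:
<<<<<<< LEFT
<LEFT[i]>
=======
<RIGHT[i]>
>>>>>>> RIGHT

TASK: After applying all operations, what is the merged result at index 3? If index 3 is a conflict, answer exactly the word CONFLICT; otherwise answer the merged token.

Final LEFT:  [juliet, charlie, kilo, echo]
Final RIGHT: [juliet, charlie, kilo, foxtrot]
i=0: L=juliet R=juliet -> agree -> juliet
i=1: L=charlie R=charlie -> agree -> charlie
i=2: L=kilo R=kilo -> agree -> kilo
i=3: L=echo=BASE, R=foxtrot -> take RIGHT -> foxtrot
Index 3 -> foxtrot

Answer: foxtrot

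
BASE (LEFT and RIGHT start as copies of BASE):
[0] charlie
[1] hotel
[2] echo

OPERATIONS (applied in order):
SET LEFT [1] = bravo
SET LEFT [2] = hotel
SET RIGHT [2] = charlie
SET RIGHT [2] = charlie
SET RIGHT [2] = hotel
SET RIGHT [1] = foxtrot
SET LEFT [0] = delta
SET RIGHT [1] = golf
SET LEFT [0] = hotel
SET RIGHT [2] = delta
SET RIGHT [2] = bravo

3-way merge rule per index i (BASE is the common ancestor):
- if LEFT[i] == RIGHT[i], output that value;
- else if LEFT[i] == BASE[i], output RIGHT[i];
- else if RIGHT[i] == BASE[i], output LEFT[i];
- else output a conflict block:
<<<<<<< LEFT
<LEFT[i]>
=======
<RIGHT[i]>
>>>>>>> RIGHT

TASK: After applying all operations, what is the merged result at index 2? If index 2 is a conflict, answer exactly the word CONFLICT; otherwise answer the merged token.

Final LEFT:  [hotel, bravo, hotel]
Final RIGHT: [charlie, golf, bravo]
i=0: L=hotel, R=charlie=BASE -> take LEFT -> hotel
i=1: BASE=hotel L=bravo R=golf all differ -> CONFLICT
i=2: BASE=echo L=hotel R=bravo all differ -> CONFLICT
Index 2 -> CONFLICT

Answer: CONFLICT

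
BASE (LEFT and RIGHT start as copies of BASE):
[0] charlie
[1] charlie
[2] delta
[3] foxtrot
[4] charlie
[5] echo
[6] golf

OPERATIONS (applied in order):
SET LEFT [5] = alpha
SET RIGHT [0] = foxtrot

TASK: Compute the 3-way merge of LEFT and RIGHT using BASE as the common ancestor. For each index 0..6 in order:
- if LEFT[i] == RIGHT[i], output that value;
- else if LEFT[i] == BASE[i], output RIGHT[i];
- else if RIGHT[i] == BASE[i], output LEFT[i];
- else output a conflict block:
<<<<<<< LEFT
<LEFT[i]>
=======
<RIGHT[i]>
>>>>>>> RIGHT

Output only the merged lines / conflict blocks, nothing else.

Answer: foxtrot
charlie
delta
foxtrot
charlie
alpha
golf

Derivation:
Final LEFT:  [charlie, charlie, delta, foxtrot, charlie, alpha, golf]
Final RIGHT: [foxtrot, charlie, delta, foxtrot, charlie, echo, golf]
i=0: L=charlie=BASE, R=foxtrot -> take RIGHT -> foxtrot
i=1: L=charlie R=charlie -> agree -> charlie
i=2: L=delta R=delta -> agree -> delta
i=3: L=foxtrot R=foxtrot -> agree -> foxtrot
i=4: L=charlie R=charlie -> agree -> charlie
i=5: L=alpha, R=echo=BASE -> take LEFT -> alpha
i=6: L=golf R=golf -> agree -> golf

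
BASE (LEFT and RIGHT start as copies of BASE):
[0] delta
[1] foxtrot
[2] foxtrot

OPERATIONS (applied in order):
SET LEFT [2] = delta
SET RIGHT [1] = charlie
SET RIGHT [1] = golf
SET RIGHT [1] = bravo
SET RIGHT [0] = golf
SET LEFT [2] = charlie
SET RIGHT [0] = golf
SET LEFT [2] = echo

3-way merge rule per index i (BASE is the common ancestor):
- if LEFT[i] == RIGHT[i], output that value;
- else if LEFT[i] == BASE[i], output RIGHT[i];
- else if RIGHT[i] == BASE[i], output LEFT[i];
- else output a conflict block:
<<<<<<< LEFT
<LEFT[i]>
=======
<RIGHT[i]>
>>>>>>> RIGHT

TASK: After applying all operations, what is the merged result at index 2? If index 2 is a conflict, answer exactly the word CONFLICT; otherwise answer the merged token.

Final LEFT:  [delta, foxtrot, echo]
Final RIGHT: [golf, bravo, foxtrot]
i=0: L=delta=BASE, R=golf -> take RIGHT -> golf
i=1: L=foxtrot=BASE, R=bravo -> take RIGHT -> bravo
i=2: L=echo, R=foxtrot=BASE -> take LEFT -> echo
Index 2 -> echo

Answer: echo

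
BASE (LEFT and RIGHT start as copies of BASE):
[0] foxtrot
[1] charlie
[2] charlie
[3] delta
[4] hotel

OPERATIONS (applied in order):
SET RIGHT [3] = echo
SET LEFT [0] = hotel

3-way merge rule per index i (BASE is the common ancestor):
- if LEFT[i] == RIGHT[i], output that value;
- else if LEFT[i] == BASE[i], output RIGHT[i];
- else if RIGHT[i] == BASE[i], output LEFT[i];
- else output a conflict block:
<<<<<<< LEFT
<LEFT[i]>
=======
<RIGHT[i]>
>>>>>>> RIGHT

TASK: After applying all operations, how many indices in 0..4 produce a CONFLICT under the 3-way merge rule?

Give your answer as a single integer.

Answer: 0

Derivation:
Final LEFT:  [hotel, charlie, charlie, delta, hotel]
Final RIGHT: [foxtrot, charlie, charlie, echo, hotel]
i=0: L=hotel, R=foxtrot=BASE -> take LEFT -> hotel
i=1: L=charlie R=charlie -> agree -> charlie
i=2: L=charlie R=charlie -> agree -> charlie
i=3: L=delta=BASE, R=echo -> take RIGHT -> echo
i=4: L=hotel R=hotel -> agree -> hotel
Conflict count: 0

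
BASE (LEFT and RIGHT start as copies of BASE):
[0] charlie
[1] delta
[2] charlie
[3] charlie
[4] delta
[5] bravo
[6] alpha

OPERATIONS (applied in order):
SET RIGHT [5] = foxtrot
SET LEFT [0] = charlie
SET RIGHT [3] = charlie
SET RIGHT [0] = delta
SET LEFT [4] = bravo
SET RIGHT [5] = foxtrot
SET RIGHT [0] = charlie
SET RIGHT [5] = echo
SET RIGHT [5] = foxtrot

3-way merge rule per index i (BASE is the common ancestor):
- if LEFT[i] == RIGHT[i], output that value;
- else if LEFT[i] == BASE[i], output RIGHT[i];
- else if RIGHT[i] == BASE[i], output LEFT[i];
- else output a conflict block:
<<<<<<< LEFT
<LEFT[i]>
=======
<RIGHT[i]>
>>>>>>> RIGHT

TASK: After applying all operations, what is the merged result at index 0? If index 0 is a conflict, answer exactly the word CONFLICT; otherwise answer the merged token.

Answer: charlie

Derivation:
Final LEFT:  [charlie, delta, charlie, charlie, bravo, bravo, alpha]
Final RIGHT: [charlie, delta, charlie, charlie, delta, foxtrot, alpha]
i=0: L=charlie R=charlie -> agree -> charlie
i=1: L=delta R=delta -> agree -> delta
i=2: L=charlie R=charlie -> agree -> charlie
i=3: L=charlie R=charlie -> agree -> charlie
i=4: L=bravo, R=delta=BASE -> take LEFT -> bravo
i=5: L=bravo=BASE, R=foxtrot -> take RIGHT -> foxtrot
i=6: L=alpha R=alpha -> agree -> alpha
Index 0 -> charlie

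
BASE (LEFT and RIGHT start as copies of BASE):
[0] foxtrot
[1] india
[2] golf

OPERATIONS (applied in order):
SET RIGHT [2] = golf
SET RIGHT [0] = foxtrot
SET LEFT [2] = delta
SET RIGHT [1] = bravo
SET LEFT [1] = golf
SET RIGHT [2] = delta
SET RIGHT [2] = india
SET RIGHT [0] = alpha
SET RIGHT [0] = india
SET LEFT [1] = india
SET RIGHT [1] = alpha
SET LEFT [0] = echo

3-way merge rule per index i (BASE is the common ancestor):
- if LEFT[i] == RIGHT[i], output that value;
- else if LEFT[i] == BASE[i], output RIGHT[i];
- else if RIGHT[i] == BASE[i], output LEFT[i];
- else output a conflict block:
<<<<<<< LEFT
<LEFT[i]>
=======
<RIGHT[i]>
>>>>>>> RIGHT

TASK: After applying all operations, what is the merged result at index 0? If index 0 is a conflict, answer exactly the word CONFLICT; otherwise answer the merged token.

Final LEFT:  [echo, india, delta]
Final RIGHT: [india, alpha, india]
i=0: BASE=foxtrot L=echo R=india all differ -> CONFLICT
i=1: L=india=BASE, R=alpha -> take RIGHT -> alpha
i=2: BASE=golf L=delta R=india all differ -> CONFLICT
Index 0 -> CONFLICT

Answer: CONFLICT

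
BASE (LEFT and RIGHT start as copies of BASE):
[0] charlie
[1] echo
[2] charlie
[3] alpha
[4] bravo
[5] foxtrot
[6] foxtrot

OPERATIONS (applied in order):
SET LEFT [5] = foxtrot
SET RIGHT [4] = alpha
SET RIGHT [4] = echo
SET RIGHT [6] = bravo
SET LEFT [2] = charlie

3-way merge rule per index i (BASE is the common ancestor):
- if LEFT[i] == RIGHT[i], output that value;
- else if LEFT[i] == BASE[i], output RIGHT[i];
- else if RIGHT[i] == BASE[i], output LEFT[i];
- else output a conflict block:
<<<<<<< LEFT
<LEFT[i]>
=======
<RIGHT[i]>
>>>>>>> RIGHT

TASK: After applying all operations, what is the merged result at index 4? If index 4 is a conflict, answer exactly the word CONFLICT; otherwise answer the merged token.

Final LEFT:  [charlie, echo, charlie, alpha, bravo, foxtrot, foxtrot]
Final RIGHT: [charlie, echo, charlie, alpha, echo, foxtrot, bravo]
i=0: L=charlie R=charlie -> agree -> charlie
i=1: L=echo R=echo -> agree -> echo
i=2: L=charlie R=charlie -> agree -> charlie
i=3: L=alpha R=alpha -> agree -> alpha
i=4: L=bravo=BASE, R=echo -> take RIGHT -> echo
i=5: L=foxtrot R=foxtrot -> agree -> foxtrot
i=6: L=foxtrot=BASE, R=bravo -> take RIGHT -> bravo
Index 4 -> echo

Answer: echo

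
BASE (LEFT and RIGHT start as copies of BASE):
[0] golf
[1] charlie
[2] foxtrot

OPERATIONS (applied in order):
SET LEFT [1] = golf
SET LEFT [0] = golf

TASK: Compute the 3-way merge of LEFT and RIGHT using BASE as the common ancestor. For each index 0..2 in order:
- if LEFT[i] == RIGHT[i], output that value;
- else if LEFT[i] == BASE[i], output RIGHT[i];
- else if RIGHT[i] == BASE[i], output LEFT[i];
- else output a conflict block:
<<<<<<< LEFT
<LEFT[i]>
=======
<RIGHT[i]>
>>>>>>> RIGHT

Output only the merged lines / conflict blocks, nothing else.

Answer: golf
golf
foxtrot

Derivation:
Final LEFT:  [golf, golf, foxtrot]
Final RIGHT: [golf, charlie, foxtrot]
i=0: L=golf R=golf -> agree -> golf
i=1: L=golf, R=charlie=BASE -> take LEFT -> golf
i=2: L=foxtrot R=foxtrot -> agree -> foxtrot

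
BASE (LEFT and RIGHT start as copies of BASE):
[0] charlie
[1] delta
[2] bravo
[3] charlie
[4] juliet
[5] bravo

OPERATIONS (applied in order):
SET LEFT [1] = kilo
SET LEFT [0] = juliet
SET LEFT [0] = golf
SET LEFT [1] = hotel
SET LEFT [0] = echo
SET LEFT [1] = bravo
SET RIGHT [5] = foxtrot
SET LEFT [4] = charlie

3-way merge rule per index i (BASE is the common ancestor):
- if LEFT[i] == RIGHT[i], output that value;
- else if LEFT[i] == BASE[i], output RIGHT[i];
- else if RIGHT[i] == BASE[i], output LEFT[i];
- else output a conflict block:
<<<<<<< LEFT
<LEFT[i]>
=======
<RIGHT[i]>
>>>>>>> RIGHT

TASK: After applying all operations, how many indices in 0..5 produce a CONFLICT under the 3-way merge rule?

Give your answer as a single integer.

Answer: 0

Derivation:
Final LEFT:  [echo, bravo, bravo, charlie, charlie, bravo]
Final RIGHT: [charlie, delta, bravo, charlie, juliet, foxtrot]
i=0: L=echo, R=charlie=BASE -> take LEFT -> echo
i=1: L=bravo, R=delta=BASE -> take LEFT -> bravo
i=2: L=bravo R=bravo -> agree -> bravo
i=3: L=charlie R=charlie -> agree -> charlie
i=4: L=charlie, R=juliet=BASE -> take LEFT -> charlie
i=5: L=bravo=BASE, R=foxtrot -> take RIGHT -> foxtrot
Conflict count: 0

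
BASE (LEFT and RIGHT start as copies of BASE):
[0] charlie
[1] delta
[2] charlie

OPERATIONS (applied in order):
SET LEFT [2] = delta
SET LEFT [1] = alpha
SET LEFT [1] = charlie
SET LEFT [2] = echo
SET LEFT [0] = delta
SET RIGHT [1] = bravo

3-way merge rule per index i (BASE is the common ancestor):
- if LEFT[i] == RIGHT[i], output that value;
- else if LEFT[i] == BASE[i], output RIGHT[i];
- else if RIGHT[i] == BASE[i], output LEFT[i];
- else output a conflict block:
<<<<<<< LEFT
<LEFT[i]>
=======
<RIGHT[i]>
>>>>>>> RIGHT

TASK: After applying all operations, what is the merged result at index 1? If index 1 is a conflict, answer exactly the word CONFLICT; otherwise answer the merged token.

Answer: CONFLICT

Derivation:
Final LEFT:  [delta, charlie, echo]
Final RIGHT: [charlie, bravo, charlie]
i=0: L=delta, R=charlie=BASE -> take LEFT -> delta
i=1: BASE=delta L=charlie R=bravo all differ -> CONFLICT
i=2: L=echo, R=charlie=BASE -> take LEFT -> echo
Index 1 -> CONFLICT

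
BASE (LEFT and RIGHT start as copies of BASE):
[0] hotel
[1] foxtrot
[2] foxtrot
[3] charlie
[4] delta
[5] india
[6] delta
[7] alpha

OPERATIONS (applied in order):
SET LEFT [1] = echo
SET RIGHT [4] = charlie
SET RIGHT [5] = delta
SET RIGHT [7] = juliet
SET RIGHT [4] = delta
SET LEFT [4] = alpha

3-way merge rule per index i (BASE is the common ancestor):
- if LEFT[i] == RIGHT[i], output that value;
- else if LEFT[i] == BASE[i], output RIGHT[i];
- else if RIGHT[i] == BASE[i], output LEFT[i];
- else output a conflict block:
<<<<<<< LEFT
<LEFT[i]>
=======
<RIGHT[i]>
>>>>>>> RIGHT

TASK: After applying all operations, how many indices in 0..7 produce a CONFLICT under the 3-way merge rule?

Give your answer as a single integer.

Final LEFT:  [hotel, echo, foxtrot, charlie, alpha, india, delta, alpha]
Final RIGHT: [hotel, foxtrot, foxtrot, charlie, delta, delta, delta, juliet]
i=0: L=hotel R=hotel -> agree -> hotel
i=1: L=echo, R=foxtrot=BASE -> take LEFT -> echo
i=2: L=foxtrot R=foxtrot -> agree -> foxtrot
i=3: L=charlie R=charlie -> agree -> charlie
i=4: L=alpha, R=delta=BASE -> take LEFT -> alpha
i=5: L=india=BASE, R=delta -> take RIGHT -> delta
i=6: L=delta R=delta -> agree -> delta
i=7: L=alpha=BASE, R=juliet -> take RIGHT -> juliet
Conflict count: 0

Answer: 0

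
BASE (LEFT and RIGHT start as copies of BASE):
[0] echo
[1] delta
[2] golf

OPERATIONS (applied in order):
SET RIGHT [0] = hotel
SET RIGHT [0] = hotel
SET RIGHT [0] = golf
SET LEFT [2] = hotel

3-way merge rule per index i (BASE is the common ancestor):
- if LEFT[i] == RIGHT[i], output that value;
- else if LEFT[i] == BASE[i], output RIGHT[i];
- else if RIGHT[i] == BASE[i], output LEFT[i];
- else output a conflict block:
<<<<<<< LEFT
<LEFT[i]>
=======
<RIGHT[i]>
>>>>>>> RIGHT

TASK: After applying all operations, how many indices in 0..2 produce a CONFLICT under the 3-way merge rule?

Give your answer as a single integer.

Answer: 0

Derivation:
Final LEFT:  [echo, delta, hotel]
Final RIGHT: [golf, delta, golf]
i=0: L=echo=BASE, R=golf -> take RIGHT -> golf
i=1: L=delta R=delta -> agree -> delta
i=2: L=hotel, R=golf=BASE -> take LEFT -> hotel
Conflict count: 0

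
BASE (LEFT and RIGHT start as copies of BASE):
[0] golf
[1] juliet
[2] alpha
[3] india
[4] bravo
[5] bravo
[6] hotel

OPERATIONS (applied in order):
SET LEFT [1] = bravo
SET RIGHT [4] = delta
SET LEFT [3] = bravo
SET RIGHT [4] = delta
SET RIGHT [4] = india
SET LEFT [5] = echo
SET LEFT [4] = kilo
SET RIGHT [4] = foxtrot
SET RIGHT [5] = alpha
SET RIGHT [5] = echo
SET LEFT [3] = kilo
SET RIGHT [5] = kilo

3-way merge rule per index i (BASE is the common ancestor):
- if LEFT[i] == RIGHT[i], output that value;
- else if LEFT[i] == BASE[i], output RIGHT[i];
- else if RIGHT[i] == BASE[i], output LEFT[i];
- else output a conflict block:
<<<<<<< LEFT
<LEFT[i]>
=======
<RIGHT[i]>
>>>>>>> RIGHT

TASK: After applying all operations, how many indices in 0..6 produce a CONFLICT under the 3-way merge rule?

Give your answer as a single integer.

Answer: 2

Derivation:
Final LEFT:  [golf, bravo, alpha, kilo, kilo, echo, hotel]
Final RIGHT: [golf, juliet, alpha, india, foxtrot, kilo, hotel]
i=0: L=golf R=golf -> agree -> golf
i=1: L=bravo, R=juliet=BASE -> take LEFT -> bravo
i=2: L=alpha R=alpha -> agree -> alpha
i=3: L=kilo, R=india=BASE -> take LEFT -> kilo
i=4: BASE=bravo L=kilo R=foxtrot all differ -> CONFLICT
i=5: BASE=bravo L=echo R=kilo all differ -> CONFLICT
i=6: L=hotel R=hotel -> agree -> hotel
Conflict count: 2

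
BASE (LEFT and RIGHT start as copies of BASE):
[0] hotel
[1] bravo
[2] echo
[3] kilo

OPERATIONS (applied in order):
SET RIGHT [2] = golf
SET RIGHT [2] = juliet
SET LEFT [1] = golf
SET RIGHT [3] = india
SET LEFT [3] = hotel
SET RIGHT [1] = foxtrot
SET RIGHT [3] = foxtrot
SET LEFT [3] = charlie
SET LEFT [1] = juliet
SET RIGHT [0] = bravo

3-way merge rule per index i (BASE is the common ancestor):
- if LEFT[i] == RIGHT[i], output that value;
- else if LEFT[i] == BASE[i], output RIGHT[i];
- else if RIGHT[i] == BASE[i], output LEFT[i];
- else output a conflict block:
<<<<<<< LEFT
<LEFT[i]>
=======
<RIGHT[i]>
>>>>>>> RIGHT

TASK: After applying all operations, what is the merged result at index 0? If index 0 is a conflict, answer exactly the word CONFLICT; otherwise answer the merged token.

Final LEFT:  [hotel, juliet, echo, charlie]
Final RIGHT: [bravo, foxtrot, juliet, foxtrot]
i=0: L=hotel=BASE, R=bravo -> take RIGHT -> bravo
i=1: BASE=bravo L=juliet R=foxtrot all differ -> CONFLICT
i=2: L=echo=BASE, R=juliet -> take RIGHT -> juliet
i=3: BASE=kilo L=charlie R=foxtrot all differ -> CONFLICT
Index 0 -> bravo

Answer: bravo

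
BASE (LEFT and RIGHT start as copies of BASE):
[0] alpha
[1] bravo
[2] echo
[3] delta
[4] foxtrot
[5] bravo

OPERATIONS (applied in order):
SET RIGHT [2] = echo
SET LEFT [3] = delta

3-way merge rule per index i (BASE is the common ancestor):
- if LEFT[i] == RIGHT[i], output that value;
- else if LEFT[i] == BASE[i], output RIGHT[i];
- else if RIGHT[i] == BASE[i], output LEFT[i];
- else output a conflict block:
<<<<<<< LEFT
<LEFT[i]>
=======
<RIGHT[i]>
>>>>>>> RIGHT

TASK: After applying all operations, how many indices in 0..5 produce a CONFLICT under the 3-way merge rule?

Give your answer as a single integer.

Answer: 0

Derivation:
Final LEFT:  [alpha, bravo, echo, delta, foxtrot, bravo]
Final RIGHT: [alpha, bravo, echo, delta, foxtrot, bravo]
i=0: L=alpha R=alpha -> agree -> alpha
i=1: L=bravo R=bravo -> agree -> bravo
i=2: L=echo R=echo -> agree -> echo
i=3: L=delta R=delta -> agree -> delta
i=4: L=foxtrot R=foxtrot -> agree -> foxtrot
i=5: L=bravo R=bravo -> agree -> bravo
Conflict count: 0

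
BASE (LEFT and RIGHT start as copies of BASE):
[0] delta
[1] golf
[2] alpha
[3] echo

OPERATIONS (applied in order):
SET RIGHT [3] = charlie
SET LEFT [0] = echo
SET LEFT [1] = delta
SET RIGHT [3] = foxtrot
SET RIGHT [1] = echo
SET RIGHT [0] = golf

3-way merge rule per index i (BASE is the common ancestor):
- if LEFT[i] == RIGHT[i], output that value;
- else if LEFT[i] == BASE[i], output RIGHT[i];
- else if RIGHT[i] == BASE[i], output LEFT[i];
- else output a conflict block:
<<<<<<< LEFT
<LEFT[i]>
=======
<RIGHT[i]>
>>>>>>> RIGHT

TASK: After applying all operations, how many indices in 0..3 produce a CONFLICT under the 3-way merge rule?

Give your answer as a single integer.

Answer: 2

Derivation:
Final LEFT:  [echo, delta, alpha, echo]
Final RIGHT: [golf, echo, alpha, foxtrot]
i=0: BASE=delta L=echo R=golf all differ -> CONFLICT
i=1: BASE=golf L=delta R=echo all differ -> CONFLICT
i=2: L=alpha R=alpha -> agree -> alpha
i=3: L=echo=BASE, R=foxtrot -> take RIGHT -> foxtrot
Conflict count: 2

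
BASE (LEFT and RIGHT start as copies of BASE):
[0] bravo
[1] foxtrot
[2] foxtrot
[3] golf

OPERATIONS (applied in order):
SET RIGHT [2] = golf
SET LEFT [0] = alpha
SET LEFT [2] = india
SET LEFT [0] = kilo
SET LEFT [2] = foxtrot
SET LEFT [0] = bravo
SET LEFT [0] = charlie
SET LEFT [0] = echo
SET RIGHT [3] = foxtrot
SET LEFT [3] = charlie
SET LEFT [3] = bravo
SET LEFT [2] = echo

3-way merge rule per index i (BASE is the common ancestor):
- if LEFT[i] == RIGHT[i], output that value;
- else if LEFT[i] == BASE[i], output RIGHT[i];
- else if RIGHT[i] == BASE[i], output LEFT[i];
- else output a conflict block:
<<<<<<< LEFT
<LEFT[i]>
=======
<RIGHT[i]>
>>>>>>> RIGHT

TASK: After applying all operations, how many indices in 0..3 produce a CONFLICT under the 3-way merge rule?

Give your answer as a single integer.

Final LEFT:  [echo, foxtrot, echo, bravo]
Final RIGHT: [bravo, foxtrot, golf, foxtrot]
i=0: L=echo, R=bravo=BASE -> take LEFT -> echo
i=1: L=foxtrot R=foxtrot -> agree -> foxtrot
i=2: BASE=foxtrot L=echo R=golf all differ -> CONFLICT
i=3: BASE=golf L=bravo R=foxtrot all differ -> CONFLICT
Conflict count: 2

Answer: 2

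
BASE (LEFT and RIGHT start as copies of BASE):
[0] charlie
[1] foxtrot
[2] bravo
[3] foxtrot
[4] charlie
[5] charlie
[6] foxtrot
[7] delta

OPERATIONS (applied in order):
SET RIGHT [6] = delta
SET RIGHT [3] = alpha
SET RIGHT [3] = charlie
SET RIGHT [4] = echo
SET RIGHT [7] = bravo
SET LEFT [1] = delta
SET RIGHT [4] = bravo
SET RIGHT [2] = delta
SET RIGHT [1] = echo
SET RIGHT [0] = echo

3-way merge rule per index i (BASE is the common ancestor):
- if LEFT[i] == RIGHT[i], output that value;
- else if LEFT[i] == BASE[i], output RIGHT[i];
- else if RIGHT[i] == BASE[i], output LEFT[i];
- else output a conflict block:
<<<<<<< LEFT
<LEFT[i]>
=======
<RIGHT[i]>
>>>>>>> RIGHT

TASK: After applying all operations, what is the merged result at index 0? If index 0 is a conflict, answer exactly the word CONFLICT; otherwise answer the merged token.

Final LEFT:  [charlie, delta, bravo, foxtrot, charlie, charlie, foxtrot, delta]
Final RIGHT: [echo, echo, delta, charlie, bravo, charlie, delta, bravo]
i=0: L=charlie=BASE, R=echo -> take RIGHT -> echo
i=1: BASE=foxtrot L=delta R=echo all differ -> CONFLICT
i=2: L=bravo=BASE, R=delta -> take RIGHT -> delta
i=3: L=foxtrot=BASE, R=charlie -> take RIGHT -> charlie
i=4: L=charlie=BASE, R=bravo -> take RIGHT -> bravo
i=5: L=charlie R=charlie -> agree -> charlie
i=6: L=foxtrot=BASE, R=delta -> take RIGHT -> delta
i=7: L=delta=BASE, R=bravo -> take RIGHT -> bravo
Index 0 -> echo

Answer: echo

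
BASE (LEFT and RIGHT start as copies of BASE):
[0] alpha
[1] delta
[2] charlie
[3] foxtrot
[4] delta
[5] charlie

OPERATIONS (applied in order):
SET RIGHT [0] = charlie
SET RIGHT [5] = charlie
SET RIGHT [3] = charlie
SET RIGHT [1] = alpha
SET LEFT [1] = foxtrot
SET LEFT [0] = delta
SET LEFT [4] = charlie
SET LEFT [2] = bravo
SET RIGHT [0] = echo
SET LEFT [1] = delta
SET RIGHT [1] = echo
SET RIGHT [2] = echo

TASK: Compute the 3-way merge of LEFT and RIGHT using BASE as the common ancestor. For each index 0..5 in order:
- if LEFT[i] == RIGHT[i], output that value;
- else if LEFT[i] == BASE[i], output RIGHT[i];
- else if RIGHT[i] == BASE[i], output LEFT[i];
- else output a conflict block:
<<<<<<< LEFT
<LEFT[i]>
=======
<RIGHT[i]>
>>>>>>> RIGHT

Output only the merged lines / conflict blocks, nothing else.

Final LEFT:  [delta, delta, bravo, foxtrot, charlie, charlie]
Final RIGHT: [echo, echo, echo, charlie, delta, charlie]
i=0: BASE=alpha L=delta R=echo all differ -> CONFLICT
i=1: L=delta=BASE, R=echo -> take RIGHT -> echo
i=2: BASE=charlie L=bravo R=echo all differ -> CONFLICT
i=3: L=foxtrot=BASE, R=charlie -> take RIGHT -> charlie
i=4: L=charlie, R=delta=BASE -> take LEFT -> charlie
i=5: L=charlie R=charlie -> agree -> charlie

Answer: <<<<<<< LEFT
delta
=======
echo
>>>>>>> RIGHT
echo
<<<<<<< LEFT
bravo
=======
echo
>>>>>>> RIGHT
charlie
charlie
charlie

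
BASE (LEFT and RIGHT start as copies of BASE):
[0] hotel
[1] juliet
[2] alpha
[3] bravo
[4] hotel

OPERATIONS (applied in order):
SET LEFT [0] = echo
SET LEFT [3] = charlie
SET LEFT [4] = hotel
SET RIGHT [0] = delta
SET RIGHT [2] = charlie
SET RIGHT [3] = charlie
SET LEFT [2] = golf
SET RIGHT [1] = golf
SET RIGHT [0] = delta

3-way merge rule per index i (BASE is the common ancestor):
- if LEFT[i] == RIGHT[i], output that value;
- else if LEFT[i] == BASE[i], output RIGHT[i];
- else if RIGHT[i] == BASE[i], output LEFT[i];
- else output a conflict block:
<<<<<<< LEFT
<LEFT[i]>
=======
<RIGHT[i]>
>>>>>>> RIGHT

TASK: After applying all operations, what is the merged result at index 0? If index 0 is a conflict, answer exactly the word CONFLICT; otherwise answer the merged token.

Answer: CONFLICT

Derivation:
Final LEFT:  [echo, juliet, golf, charlie, hotel]
Final RIGHT: [delta, golf, charlie, charlie, hotel]
i=0: BASE=hotel L=echo R=delta all differ -> CONFLICT
i=1: L=juliet=BASE, R=golf -> take RIGHT -> golf
i=2: BASE=alpha L=golf R=charlie all differ -> CONFLICT
i=3: L=charlie R=charlie -> agree -> charlie
i=4: L=hotel R=hotel -> agree -> hotel
Index 0 -> CONFLICT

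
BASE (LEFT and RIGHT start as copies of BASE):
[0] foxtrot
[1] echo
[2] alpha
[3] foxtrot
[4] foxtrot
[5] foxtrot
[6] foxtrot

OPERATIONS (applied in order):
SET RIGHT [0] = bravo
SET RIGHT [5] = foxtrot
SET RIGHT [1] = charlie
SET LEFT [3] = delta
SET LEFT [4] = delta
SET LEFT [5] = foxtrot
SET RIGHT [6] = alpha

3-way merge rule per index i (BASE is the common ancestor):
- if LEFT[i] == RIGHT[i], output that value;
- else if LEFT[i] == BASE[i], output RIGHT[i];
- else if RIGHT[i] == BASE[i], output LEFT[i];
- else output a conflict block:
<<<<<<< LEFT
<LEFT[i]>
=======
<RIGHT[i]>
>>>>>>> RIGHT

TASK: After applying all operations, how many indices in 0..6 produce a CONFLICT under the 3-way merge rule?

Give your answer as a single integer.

Final LEFT:  [foxtrot, echo, alpha, delta, delta, foxtrot, foxtrot]
Final RIGHT: [bravo, charlie, alpha, foxtrot, foxtrot, foxtrot, alpha]
i=0: L=foxtrot=BASE, R=bravo -> take RIGHT -> bravo
i=1: L=echo=BASE, R=charlie -> take RIGHT -> charlie
i=2: L=alpha R=alpha -> agree -> alpha
i=3: L=delta, R=foxtrot=BASE -> take LEFT -> delta
i=4: L=delta, R=foxtrot=BASE -> take LEFT -> delta
i=5: L=foxtrot R=foxtrot -> agree -> foxtrot
i=6: L=foxtrot=BASE, R=alpha -> take RIGHT -> alpha
Conflict count: 0

Answer: 0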